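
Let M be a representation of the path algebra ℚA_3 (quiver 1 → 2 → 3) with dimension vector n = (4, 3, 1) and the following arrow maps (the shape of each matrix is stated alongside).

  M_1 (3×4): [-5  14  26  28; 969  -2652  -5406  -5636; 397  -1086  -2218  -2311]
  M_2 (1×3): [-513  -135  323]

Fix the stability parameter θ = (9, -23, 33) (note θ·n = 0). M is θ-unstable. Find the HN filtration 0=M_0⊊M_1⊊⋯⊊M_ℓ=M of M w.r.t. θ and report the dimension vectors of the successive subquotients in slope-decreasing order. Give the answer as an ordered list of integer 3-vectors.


Interval decomposition of M: I[1,1], I[1,2]^2, I[1,3].
HN type (ℓ=3): μ^(1)=33; μ^(2)=9; μ^(3)=-7

((0, 0, 1); (1, 0, 0); (3, 3, 0))


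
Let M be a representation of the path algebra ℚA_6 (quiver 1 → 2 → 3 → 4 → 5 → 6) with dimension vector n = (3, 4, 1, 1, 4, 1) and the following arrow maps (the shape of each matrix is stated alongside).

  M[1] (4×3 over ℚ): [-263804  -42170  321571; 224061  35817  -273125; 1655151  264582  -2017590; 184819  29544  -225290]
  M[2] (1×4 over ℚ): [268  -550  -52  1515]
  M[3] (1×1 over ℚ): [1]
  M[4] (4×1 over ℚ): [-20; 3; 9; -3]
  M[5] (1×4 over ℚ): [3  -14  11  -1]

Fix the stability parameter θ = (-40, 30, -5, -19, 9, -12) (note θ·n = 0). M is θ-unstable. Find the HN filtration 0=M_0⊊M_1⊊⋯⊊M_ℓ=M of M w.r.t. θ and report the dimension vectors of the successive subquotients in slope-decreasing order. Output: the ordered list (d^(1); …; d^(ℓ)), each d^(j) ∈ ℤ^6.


Via rank(M_{q-1}∘⋯∘M_p): M ≅ I[1,2]^2, I[1,5], I[2,2], I[5,5]^2, I[5,6].
μ_θ-semistable layers: μ^(1)=30; μ^(2)=9; μ^(3)=2; μ^(4)=-3/2; μ^(5)=-40

((0, 3, 0, 0, 0, 0); (0, 0, 0, 0, 3, 0); (0, 1, 1, 1, 0, 0); (0, 0, 0, 0, 1, 1); (3, 0, 0, 0, 0, 0))


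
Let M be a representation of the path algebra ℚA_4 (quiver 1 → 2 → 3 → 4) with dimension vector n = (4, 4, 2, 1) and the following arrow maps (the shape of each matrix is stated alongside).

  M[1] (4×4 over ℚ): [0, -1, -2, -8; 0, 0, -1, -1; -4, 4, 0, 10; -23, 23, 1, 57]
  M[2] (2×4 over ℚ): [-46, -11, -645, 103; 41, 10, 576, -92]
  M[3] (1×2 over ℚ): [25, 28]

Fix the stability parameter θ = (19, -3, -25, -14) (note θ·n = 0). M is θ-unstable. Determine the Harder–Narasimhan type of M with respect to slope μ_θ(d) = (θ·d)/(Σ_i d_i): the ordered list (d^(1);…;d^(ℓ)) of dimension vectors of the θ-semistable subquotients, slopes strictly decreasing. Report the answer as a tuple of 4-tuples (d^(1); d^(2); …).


Interval decomposition of M: I[1,2]^2, I[1,3], I[1,4].
HN type (ℓ=3): μ^(1)=8; μ^(2)=-3; μ^(3)=-23/4

((2, 2, 0, 0); (1, 1, 1, 0); (1, 1, 1, 1))


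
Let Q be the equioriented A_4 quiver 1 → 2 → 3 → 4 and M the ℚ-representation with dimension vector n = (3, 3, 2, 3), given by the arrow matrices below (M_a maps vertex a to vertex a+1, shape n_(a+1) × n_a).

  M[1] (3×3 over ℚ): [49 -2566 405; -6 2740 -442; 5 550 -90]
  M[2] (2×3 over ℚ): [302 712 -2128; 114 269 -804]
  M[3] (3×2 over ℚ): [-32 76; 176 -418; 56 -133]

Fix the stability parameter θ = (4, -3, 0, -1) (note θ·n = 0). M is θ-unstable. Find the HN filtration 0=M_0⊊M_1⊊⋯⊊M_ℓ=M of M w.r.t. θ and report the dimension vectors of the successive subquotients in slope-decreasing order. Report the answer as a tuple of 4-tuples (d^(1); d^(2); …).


Barcode: M ≅ I[1,1], I[1,2], I[1,3], I[2,4], I[4,4]^2. HN layers by μ_θ (6 steps, strictly decreasing):
  μ^(1)=4; μ^(2)=1/2; μ^(3)=1/3; μ^(4)=-1/2; μ^(5)=-1; μ^(6)=-3

((1, 0, 0, 0); (1, 1, 0, 0); (1, 1, 1, 0); (0, 0, 1, 1); (0, 0, 0, 2); (0, 1, 0, 0))


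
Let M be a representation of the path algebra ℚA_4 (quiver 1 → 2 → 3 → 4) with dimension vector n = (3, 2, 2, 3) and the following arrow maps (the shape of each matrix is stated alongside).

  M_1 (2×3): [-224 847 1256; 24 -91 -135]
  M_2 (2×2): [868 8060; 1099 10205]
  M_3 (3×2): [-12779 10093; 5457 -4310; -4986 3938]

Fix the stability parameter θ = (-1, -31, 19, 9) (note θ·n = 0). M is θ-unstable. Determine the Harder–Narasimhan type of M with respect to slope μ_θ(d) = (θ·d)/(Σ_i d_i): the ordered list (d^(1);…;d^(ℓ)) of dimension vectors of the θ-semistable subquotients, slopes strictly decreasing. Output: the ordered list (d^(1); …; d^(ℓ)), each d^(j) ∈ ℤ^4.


Via rank(M_{q-1}∘⋯∘M_p): M ≅ I[1,1], I[1,2], I[1,4], I[3,4], I[4,4].
μ_θ-semistable layers: μ^(1)=14; μ^(2)=9; μ^(3)=-1; μ^(4)=-16

((0, 0, 2, 2); (0, 0, 0, 1); (1, 0, 0, 0); (2, 2, 0, 0))


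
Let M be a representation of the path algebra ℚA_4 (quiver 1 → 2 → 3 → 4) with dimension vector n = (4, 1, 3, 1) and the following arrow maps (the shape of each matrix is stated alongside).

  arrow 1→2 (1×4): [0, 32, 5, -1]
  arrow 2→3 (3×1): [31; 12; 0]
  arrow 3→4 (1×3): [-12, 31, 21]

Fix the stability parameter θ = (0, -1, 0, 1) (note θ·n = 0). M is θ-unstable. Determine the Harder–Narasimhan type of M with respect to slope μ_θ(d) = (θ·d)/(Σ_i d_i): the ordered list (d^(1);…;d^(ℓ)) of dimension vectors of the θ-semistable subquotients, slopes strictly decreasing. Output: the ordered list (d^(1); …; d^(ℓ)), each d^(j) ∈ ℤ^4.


Barcode: M ≅ I[1,1]^3, I[1,3], I[3,3], I[3,4]. HN layers by μ_θ (3 steps, strictly decreasing):
  μ^(1)=1; μ^(2)=0; μ^(3)=-1/2

((0, 0, 0, 1); (3, 0, 3, 0); (1, 1, 0, 0))


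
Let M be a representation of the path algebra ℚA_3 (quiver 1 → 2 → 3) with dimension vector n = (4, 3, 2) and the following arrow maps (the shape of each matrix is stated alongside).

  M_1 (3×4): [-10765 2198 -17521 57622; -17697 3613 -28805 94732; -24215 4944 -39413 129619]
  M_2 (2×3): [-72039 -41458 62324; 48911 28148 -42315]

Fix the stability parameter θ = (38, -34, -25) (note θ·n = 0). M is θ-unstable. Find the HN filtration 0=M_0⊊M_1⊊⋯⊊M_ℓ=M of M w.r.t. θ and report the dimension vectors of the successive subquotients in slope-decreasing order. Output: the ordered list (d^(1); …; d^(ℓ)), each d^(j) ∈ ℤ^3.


Interval decomposition of M: I[1,1], I[1,2], I[1,3]^2.
HN type (ℓ=3): μ^(1)=38; μ^(2)=2; μ^(3)=-7

((1, 0, 0); (1, 1, 0); (2, 2, 2))


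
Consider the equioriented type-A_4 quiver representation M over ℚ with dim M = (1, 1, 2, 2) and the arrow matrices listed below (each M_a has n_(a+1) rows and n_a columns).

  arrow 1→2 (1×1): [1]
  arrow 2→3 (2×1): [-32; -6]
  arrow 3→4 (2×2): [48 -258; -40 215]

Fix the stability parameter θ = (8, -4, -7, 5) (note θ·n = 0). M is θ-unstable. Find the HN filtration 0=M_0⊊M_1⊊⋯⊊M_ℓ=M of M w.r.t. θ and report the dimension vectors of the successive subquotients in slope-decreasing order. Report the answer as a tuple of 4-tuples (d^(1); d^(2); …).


Via rank(M_{q-1}∘⋯∘M_p): M ≅ I[1,4], I[3,3], I[4,4].
μ_θ-semistable layers: μ^(1)=5; μ^(2)=-1; μ^(3)=-7

((0, 0, 0, 2); (1, 1, 1, 0); (0, 0, 1, 0))


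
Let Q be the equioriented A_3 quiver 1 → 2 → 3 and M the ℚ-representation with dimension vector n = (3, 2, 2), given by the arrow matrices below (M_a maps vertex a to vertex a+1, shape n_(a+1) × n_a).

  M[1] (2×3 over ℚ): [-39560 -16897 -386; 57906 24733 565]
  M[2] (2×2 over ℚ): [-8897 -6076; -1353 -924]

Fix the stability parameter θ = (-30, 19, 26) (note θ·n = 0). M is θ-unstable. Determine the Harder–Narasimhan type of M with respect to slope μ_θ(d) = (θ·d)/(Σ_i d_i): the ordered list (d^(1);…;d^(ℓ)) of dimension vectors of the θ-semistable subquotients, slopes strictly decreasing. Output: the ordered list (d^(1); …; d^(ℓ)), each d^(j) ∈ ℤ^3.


Via rank(M_{q-1}∘⋯∘M_p): M ≅ I[1,1], I[1,2], I[1,3], I[3,3].
μ_θ-semistable layers: μ^(1)=26; μ^(2)=19; μ^(3)=-30

((0, 0, 2); (0, 2, 0); (3, 0, 0))


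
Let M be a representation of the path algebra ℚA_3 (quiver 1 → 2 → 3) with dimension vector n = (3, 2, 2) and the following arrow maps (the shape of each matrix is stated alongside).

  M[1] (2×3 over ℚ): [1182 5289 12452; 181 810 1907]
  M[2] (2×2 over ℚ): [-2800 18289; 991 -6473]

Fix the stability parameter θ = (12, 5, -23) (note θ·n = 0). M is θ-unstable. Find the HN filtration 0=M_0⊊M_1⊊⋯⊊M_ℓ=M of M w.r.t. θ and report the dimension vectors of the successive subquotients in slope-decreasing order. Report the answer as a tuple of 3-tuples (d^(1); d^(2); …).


Via rank(M_{q-1}∘⋯∘M_p): M ≅ I[1,1], I[1,3]^2.
μ_θ-semistable layers: μ^(1)=12; μ^(2)=-2

((1, 0, 0); (2, 2, 2))


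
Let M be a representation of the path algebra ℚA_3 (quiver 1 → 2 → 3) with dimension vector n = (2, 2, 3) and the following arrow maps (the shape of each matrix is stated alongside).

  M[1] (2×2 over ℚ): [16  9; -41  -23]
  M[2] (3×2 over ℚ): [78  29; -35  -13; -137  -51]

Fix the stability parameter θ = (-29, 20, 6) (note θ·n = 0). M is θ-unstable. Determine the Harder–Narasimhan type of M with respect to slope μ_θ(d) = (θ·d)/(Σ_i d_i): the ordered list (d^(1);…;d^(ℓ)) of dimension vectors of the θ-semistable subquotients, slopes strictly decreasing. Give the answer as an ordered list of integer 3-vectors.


Barcode: M ≅ I[1,3]^2, I[3,3]. HN layers by μ_θ (3 steps, strictly decreasing):
  μ^(1)=13; μ^(2)=6; μ^(3)=-29

((0, 2, 2); (0, 0, 1); (2, 0, 0))


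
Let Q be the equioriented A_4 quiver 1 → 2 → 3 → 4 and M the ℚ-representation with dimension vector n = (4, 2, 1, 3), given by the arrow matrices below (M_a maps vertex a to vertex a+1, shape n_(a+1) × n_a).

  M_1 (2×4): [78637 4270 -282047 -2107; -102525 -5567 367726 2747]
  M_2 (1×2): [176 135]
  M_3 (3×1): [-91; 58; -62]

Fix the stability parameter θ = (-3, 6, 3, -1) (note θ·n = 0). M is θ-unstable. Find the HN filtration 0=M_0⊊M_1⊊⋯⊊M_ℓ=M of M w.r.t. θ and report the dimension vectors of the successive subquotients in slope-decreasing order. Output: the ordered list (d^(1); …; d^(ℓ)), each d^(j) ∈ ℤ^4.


Via rank(M_{q-1}∘⋯∘M_p): M ≅ I[1,1]^2, I[1,2], I[1,4], I[4,4]^2.
μ_θ-semistable layers: μ^(1)=6; μ^(2)=8/3; μ^(3)=-1; μ^(4)=-3

((0, 1, 0, 0); (0, 1, 1, 1); (0, 0, 0, 2); (4, 0, 0, 0))


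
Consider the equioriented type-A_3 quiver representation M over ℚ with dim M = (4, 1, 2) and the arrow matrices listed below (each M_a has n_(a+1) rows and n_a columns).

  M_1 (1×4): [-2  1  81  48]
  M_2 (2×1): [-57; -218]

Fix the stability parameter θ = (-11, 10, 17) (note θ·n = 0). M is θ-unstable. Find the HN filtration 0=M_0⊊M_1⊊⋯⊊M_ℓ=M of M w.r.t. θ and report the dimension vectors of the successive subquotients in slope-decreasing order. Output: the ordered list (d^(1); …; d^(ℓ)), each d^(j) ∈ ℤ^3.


Barcode: M ≅ I[1,1]^3, I[1,3], I[3,3]. HN layers by μ_θ (3 steps, strictly decreasing):
  μ^(1)=17; μ^(2)=10; μ^(3)=-11

((0, 0, 2); (0, 1, 0); (4, 0, 0))


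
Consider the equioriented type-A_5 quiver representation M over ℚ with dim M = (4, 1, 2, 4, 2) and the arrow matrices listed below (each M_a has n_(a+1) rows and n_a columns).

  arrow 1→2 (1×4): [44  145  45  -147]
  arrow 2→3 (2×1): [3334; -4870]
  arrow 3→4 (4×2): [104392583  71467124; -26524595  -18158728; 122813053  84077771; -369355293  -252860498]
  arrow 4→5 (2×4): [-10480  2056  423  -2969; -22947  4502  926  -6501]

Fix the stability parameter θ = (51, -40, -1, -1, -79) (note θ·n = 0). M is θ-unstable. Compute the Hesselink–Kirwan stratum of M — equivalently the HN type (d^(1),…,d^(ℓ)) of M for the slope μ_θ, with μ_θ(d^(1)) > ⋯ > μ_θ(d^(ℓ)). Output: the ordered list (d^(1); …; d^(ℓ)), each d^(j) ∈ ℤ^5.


Via rank(M_{q-1}∘⋯∘M_p): M ≅ I[1,1]^3, I[1,5], I[3,4], I[4,4], I[4,5].
μ_θ-semistable layers: μ^(1)=51; μ^(2)=-1; μ^(3)=-14; μ^(4)=-40

((3, 0, 0, 0, 0); (0, 0, 1, 2, 0); (1, 1, 1, 1, 1); (0, 0, 0, 1, 1))


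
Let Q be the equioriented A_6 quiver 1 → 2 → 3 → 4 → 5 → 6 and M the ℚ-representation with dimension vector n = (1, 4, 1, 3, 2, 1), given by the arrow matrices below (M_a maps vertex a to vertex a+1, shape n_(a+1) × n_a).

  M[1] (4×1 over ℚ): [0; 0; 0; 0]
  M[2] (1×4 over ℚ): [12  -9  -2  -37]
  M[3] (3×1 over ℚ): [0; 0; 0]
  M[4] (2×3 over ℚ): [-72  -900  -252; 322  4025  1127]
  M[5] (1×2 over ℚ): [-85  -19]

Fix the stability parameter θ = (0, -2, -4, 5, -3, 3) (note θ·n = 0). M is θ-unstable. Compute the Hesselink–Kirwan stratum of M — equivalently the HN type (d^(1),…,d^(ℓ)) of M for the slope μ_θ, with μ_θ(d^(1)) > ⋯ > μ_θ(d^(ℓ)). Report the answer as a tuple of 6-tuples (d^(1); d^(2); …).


Interval decomposition of M: I[1,1], I[2,2]^3, I[2,3], I[4,4]^2, I[4,6], I[5,5].
HN type (ℓ=6): μ^(1)=5; μ^(2)=3; μ^(3)=1; μ^(4)=0; μ^(5)=-2; μ^(6)=-3

((0, 0, 0, 2, 0, 0); (0, 0, 0, 0, 0, 1); (0, 0, 0, 1, 1, 0); (1, 0, 0, 0, 0, 0); (0, 3, 0, 0, 0, 0); (0, 1, 1, 0, 1, 0))


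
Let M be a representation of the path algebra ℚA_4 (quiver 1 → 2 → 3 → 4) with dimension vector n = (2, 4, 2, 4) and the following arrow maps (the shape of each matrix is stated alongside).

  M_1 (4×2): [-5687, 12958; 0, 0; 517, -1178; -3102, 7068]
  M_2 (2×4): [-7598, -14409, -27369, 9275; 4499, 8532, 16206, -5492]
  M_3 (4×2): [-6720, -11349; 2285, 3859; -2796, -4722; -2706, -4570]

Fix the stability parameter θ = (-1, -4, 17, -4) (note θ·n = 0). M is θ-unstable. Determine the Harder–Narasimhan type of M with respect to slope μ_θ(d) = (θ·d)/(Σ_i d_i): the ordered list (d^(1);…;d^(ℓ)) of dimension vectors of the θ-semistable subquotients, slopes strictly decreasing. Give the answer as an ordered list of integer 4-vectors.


Interval decomposition of M: I[1,1], I[1,4], I[2,2]^2, I[2,4], I[4,4]^2.
HN type (ℓ=4): μ^(1)=13/2; μ^(2)=-1; μ^(3)=-5/2; μ^(4)=-4

((0, 0, 2, 2); (1, 0, 0, 0); (1, 1, 0, 0); (0, 3, 0, 2))


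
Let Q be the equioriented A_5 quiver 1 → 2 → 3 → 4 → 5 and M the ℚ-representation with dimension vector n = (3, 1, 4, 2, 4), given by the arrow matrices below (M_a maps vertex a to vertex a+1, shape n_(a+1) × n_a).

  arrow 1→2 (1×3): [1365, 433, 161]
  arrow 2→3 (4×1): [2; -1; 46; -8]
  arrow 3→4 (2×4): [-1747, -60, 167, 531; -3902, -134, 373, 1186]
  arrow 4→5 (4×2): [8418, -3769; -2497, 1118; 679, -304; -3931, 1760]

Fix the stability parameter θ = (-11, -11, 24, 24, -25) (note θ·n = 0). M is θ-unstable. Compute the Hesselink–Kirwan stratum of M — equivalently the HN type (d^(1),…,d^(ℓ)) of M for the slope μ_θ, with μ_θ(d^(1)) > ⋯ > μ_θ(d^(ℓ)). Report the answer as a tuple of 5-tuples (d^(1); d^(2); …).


Via rank(M_{q-1}∘⋯∘M_p): M ≅ I[1,1]^2, I[1,3], I[3,3], I[3,5]^2, I[5,5]^2.
μ_θ-semistable layers: μ^(1)=24; μ^(2)=23/3; μ^(3)=-11; μ^(4)=-25

((0, 0, 2, 0, 0); (0, 0, 2, 2, 2); (3, 1, 0, 0, 0); (0, 0, 0, 0, 2))


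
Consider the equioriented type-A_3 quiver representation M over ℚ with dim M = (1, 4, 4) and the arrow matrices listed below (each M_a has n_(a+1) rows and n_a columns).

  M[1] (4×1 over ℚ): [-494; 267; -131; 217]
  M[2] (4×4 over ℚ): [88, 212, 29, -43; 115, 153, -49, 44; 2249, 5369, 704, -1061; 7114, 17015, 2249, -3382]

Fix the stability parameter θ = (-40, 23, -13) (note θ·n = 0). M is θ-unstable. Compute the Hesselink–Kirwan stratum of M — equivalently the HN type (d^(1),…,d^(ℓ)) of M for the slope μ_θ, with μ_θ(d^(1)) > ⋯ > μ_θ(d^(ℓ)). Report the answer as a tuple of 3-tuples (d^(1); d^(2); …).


Interval decomposition of M: I[1,3], I[2,3]^3.
HN type (ℓ=2): μ^(1)=5; μ^(2)=-40

((0, 4, 4); (1, 0, 0))


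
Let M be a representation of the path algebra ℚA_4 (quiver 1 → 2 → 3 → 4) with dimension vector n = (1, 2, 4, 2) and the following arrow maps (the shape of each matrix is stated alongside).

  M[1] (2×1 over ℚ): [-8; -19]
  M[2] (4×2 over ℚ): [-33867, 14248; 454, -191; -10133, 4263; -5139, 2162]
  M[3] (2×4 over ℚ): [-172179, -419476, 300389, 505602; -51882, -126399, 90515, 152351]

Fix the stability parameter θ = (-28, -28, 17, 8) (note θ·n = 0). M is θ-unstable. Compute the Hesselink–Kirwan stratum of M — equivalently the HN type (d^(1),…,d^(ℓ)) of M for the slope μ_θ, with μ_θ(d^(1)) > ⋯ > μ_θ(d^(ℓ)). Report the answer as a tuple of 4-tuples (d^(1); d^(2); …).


Barcode: M ≅ I[1,4], I[2,3], I[3,3], I[3,4]. HN layers by μ_θ (3 steps, strictly decreasing):
  μ^(1)=17; μ^(2)=25/2; μ^(3)=-28

((0, 0, 2, 0); (0, 0, 2, 2); (1, 2, 0, 0))


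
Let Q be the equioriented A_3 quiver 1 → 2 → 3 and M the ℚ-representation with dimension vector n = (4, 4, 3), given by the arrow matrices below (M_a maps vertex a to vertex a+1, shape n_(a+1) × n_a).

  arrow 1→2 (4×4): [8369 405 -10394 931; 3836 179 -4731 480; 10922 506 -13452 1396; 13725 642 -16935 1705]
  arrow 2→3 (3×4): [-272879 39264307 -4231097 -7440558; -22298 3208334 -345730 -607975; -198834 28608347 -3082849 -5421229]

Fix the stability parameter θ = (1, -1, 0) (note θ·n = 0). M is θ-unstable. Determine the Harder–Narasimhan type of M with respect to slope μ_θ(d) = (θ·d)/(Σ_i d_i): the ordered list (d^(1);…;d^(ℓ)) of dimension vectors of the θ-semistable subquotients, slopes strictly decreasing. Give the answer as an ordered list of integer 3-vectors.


Via rank(M_{q-1}∘⋯∘M_p): M ≅ I[1,1], I[1,3]^3, I[2,2].
μ_θ-semistable layers: μ^(1)=1; μ^(2)=0; μ^(3)=-1

((1, 0, 0); (3, 3, 3); (0, 1, 0))


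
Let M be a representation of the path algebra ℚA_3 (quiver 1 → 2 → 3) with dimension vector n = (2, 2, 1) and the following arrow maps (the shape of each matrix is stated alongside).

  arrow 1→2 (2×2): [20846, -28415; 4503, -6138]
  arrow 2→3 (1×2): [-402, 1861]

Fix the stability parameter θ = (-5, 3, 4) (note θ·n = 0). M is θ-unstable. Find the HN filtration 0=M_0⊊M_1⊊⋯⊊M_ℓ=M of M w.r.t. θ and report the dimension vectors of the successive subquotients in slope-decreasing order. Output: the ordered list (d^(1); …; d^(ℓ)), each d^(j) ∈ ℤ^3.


Interval decomposition of M: I[1,2], I[1,3].
HN type (ℓ=3): μ^(1)=4; μ^(2)=3; μ^(3)=-5

((0, 0, 1); (0, 2, 0); (2, 0, 0))


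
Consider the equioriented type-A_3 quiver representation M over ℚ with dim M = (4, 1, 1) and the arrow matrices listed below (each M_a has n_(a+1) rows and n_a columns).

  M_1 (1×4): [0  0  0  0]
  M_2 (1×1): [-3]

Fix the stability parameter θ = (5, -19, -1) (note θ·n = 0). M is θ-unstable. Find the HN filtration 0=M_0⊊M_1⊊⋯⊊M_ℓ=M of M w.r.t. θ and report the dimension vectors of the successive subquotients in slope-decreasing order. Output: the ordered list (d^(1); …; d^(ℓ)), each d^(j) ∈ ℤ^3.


Barcode: M ≅ I[1,1]^4, I[2,3]. HN layers by μ_θ (3 steps, strictly decreasing):
  μ^(1)=5; μ^(2)=-1; μ^(3)=-19

((4, 0, 0); (0, 0, 1); (0, 1, 0))


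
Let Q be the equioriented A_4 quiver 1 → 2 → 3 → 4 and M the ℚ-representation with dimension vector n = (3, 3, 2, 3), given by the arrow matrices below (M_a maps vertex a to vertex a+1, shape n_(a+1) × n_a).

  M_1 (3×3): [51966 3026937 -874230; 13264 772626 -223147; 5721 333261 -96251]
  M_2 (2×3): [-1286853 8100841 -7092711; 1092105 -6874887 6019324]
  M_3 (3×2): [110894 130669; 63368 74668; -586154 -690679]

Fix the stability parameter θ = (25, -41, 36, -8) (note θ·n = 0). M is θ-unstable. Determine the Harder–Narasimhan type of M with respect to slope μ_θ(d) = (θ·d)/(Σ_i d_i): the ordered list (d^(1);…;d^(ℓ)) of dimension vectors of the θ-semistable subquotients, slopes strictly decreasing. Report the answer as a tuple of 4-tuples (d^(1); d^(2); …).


Interval decomposition of M: I[1,2], I[1,3], I[1,4], I[4,4]^2.
HN type (ℓ=3): μ^(1)=36; μ^(2)=14; μ^(3)=-8

((0, 0, 1, 0); (0, 0, 1, 1); (3, 3, 0, 2))


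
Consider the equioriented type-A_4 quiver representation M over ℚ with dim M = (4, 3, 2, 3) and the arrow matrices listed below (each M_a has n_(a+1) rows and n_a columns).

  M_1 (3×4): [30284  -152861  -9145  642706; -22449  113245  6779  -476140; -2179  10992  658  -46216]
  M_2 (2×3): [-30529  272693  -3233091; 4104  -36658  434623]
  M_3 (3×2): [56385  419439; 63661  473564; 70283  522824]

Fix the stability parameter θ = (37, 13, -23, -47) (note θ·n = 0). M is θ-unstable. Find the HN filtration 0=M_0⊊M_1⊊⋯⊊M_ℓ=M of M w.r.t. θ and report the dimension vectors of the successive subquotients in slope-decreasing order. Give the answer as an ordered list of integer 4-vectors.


Barcode: M ≅ I[1,1], I[1,2], I[1,4]^2, I[4,4]. HN layers by μ_θ (4 steps, strictly decreasing):
  μ^(1)=37; μ^(2)=25; μ^(3)=-5; μ^(4)=-47

((1, 0, 0, 0); (1, 1, 0, 0); (2, 2, 2, 2); (0, 0, 0, 1))


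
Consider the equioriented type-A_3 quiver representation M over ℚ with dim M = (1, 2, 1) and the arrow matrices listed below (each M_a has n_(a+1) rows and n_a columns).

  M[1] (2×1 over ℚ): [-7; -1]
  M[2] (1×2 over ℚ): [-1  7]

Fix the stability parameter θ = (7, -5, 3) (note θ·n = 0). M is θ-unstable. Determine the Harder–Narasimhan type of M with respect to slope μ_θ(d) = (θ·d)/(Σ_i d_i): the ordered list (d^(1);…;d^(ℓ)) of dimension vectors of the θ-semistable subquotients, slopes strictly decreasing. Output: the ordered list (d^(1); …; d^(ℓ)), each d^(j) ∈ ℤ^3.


Barcode: M ≅ I[1,2], I[2,3]. HN layers by μ_θ (3 steps, strictly decreasing):
  μ^(1)=3; μ^(2)=1; μ^(3)=-5

((0, 0, 1); (1, 1, 0); (0, 1, 0))


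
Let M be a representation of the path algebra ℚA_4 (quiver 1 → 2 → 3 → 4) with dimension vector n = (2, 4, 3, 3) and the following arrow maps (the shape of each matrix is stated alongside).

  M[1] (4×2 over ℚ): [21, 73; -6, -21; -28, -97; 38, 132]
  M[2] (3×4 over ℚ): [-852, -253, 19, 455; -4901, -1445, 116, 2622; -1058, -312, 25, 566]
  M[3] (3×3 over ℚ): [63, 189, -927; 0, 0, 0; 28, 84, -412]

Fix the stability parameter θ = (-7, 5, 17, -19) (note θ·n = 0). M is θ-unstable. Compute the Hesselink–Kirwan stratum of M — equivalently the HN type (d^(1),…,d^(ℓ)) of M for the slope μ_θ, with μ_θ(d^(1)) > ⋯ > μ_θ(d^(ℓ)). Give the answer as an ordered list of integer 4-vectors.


Interval decomposition of M: I[1,3], I[1,4], I[2,2], I[2,3], I[4,4]^2.
HN type (ℓ=5): μ^(1)=17; μ^(2)=5; μ^(3)=1; μ^(4)=-7; μ^(5)=-19

((0, 0, 2, 0); (0, 3, 0, 0); (0, 1, 1, 1); (2, 0, 0, 0); (0, 0, 0, 2))


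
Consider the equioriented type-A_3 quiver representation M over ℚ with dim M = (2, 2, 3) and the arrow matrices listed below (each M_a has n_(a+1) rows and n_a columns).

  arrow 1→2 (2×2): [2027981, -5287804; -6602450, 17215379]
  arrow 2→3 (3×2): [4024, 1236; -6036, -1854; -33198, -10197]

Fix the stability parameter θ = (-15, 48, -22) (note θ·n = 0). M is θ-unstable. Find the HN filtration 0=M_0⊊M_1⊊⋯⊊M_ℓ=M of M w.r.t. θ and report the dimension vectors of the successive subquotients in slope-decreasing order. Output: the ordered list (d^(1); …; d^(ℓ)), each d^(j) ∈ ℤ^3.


Via rank(M_{q-1}∘⋯∘M_p): M ≅ I[1,2], I[1,3], I[3,3]^2.
μ_θ-semistable layers: μ^(1)=48; μ^(2)=13; μ^(3)=-15; μ^(4)=-22

((0, 1, 0); (0, 1, 1); (2, 0, 0); (0, 0, 2))


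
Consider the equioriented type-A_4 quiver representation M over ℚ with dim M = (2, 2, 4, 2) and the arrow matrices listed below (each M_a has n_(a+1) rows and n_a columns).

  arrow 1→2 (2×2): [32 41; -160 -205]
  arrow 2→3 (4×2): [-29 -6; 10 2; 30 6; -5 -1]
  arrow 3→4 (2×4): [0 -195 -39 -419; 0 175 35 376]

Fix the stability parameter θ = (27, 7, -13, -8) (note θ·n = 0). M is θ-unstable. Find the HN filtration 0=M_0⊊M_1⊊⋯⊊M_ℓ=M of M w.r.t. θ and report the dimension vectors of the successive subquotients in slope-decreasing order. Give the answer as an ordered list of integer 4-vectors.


Interval decomposition of M: I[1,1], I[1,3], I[2,4], I[3,3], I[3,4].
HN type (ℓ=5): μ^(1)=27; μ^(2)=7; μ^(3)=-14/3; μ^(4)=-8; μ^(5)=-13

((1, 0, 0, 0); (1, 1, 1, 0); (0, 1, 1, 1); (0, 0, 0, 1); (0, 0, 2, 0))


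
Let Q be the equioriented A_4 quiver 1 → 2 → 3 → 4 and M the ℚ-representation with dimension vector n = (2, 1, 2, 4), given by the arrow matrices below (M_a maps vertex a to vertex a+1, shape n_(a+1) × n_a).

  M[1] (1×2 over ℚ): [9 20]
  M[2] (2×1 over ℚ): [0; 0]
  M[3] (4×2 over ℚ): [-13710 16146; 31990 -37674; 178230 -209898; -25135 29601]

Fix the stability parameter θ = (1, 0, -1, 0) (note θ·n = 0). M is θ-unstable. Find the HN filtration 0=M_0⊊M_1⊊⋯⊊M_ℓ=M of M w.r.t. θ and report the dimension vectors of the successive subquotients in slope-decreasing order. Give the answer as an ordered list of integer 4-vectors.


Via rank(M_{q-1}∘⋯∘M_p): M ≅ I[1,1], I[1,2], I[3,3], I[3,4], I[4,4]^3.
μ_θ-semistable layers: μ^(1)=1; μ^(2)=1/2; μ^(3)=0; μ^(4)=-1

((1, 0, 0, 0); (1, 1, 0, 0); (0, 0, 0, 4); (0, 0, 2, 0))


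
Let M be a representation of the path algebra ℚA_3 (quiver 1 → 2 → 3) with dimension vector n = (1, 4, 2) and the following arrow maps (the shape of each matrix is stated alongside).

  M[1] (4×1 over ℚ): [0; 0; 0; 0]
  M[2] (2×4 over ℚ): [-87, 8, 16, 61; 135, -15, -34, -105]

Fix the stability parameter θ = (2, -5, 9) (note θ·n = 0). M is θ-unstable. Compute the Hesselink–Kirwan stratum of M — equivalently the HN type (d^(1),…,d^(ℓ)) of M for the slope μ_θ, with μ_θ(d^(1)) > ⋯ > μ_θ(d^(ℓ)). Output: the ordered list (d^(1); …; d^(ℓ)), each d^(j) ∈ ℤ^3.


Barcode: M ≅ I[1,1], I[2,2]^2, I[2,3]^2. HN layers by μ_θ (3 steps, strictly decreasing):
  μ^(1)=9; μ^(2)=2; μ^(3)=-5

((0, 0, 2); (1, 0, 0); (0, 4, 0))


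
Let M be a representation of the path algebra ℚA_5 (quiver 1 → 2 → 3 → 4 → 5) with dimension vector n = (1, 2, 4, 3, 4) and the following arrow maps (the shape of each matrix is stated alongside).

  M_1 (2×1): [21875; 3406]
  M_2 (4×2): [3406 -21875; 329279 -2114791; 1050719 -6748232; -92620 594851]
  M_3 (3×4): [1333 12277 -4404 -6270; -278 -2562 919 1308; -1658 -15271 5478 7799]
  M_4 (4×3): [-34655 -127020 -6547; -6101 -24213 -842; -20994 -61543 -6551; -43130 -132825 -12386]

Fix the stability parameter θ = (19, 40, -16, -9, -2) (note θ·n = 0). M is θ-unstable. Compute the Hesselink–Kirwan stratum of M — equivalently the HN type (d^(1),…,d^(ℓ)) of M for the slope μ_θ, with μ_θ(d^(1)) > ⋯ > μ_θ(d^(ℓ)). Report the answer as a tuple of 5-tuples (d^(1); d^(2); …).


Interval decomposition of M: I[1,5], I[2,3], I[3,5]^2, I[5,5].
HN type (ℓ=5): μ^(1)=12; μ^(2)=32/5; μ^(3)=-2; μ^(4)=-9; μ^(5)=-16

((0, 1, 1, 0, 0); (1, 1, 1, 1, 1); (0, 0, 0, 0, 3); (0, 0, 0, 2, 0); (0, 0, 2, 0, 0))


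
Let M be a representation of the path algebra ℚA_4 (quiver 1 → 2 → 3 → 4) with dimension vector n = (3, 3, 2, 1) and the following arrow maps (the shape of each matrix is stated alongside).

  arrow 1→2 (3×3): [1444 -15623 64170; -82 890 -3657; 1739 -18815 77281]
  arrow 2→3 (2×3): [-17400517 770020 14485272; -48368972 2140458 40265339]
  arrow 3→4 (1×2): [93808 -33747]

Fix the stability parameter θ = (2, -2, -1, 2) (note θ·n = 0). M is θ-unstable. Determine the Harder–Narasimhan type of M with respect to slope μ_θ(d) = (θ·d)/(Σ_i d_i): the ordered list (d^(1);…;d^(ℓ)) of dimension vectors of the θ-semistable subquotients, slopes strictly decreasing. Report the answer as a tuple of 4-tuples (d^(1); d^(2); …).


Via rank(M_{q-1}∘⋯∘M_p): M ≅ I[1,2], I[1,3], I[1,4].
μ_θ-semistable layers: μ^(1)=2; μ^(2)=0; μ^(3)=-1/3

((0, 0, 0, 1); (1, 1, 0, 0); (2, 2, 2, 0))


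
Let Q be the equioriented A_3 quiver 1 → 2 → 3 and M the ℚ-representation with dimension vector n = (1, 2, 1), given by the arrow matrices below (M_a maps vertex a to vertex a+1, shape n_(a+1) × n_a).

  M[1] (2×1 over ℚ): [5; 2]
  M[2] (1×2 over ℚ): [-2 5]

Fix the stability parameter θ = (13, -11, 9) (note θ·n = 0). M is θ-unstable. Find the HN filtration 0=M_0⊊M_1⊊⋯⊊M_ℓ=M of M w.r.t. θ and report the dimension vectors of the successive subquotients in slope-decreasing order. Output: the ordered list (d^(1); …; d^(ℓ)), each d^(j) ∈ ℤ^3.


Barcode: M ≅ I[1,2], I[2,3]. HN layers by μ_θ (3 steps, strictly decreasing):
  μ^(1)=9; μ^(2)=1; μ^(3)=-11

((0, 0, 1); (1, 1, 0); (0, 1, 0))


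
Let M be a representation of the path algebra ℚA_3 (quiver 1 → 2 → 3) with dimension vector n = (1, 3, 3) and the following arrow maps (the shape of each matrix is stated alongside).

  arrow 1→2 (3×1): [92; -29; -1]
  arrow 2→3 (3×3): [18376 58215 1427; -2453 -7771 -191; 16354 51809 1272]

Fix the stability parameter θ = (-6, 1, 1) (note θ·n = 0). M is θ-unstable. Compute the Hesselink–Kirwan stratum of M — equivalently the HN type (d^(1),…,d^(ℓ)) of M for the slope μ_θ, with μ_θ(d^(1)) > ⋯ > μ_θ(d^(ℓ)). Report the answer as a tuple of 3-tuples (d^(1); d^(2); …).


Barcode: M ≅ I[1,3], I[2,3]^2. HN layers by μ_θ (2 steps, strictly decreasing):
  μ^(1)=1; μ^(2)=-6

((0, 3, 3); (1, 0, 0))


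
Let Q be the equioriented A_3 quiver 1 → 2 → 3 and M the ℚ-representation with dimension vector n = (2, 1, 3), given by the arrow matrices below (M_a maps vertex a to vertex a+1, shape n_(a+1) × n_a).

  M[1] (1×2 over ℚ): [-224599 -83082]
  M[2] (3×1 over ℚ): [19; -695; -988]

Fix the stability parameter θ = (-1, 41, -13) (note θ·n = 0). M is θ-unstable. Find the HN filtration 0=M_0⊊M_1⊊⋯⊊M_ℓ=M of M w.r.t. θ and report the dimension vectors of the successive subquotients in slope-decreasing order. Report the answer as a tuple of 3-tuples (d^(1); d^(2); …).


Interval decomposition of M: I[1,1], I[1,3], I[3,3]^2.
HN type (ℓ=3): μ^(1)=14; μ^(2)=-1; μ^(3)=-13

((0, 1, 1); (2, 0, 0); (0, 0, 2))


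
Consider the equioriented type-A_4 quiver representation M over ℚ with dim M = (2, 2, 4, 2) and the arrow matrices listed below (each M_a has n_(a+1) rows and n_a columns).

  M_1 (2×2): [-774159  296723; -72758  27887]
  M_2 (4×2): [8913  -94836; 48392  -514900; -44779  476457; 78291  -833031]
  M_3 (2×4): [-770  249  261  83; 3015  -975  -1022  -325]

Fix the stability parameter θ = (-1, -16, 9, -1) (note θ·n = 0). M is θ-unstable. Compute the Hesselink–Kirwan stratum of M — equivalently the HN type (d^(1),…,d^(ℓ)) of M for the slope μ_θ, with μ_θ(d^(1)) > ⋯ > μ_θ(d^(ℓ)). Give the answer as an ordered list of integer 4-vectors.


Barcode: M ≅ I[1,3], I[1,4], I[3,3], I[3,4]. HN layers by μ_θ (3 steps, strictly decreasing):
  μ^(1)=9; μ^(2)=4; μ^(3)=-17/2

((0, 0, 2, 0); (0, 0, 2, 2); (2, 2, 0, 0))


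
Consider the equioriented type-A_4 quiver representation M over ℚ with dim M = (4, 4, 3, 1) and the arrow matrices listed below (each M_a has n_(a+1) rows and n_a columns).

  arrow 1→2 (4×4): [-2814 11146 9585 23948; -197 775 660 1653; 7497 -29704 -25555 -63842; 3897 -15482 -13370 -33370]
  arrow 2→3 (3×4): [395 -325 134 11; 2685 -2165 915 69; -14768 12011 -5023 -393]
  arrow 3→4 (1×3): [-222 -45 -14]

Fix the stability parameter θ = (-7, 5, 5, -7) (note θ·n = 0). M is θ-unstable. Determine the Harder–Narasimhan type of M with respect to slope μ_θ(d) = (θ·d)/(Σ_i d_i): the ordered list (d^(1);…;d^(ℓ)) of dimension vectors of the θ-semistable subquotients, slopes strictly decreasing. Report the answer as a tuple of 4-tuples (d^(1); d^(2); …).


Via rank(M_{q-1}∘⋯∘M_p): M ≅ I[1,1], I[1,3]^2, I[1,4], I[2,2].
μ_θ-semistable layers: μ^(1)=5; μ^(2)=1; μ^(3)=-7

((0, 3, 2, 0); (0, 1, 1, 1); (4, 0, 0, 0))


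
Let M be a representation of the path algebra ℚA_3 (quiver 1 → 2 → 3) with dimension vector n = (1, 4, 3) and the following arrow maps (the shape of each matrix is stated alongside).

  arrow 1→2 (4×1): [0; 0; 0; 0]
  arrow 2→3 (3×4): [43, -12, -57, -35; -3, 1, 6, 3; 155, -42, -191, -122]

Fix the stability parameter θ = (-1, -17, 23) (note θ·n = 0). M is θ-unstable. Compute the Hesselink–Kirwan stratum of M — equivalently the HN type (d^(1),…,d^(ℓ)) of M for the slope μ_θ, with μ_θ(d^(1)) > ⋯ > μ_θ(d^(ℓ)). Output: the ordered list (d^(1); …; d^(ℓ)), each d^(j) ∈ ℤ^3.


Barcode: M ≅ I[1,1], I[2,2], I[2,3]^3. HN layers by μ_θ (3 steps, strictly decreasing):
  μ^(1)=23; μ^(2)=-1; μ^(3)=-17

((0, 0, 3); (1, 0, 0); (0, 4, 0))


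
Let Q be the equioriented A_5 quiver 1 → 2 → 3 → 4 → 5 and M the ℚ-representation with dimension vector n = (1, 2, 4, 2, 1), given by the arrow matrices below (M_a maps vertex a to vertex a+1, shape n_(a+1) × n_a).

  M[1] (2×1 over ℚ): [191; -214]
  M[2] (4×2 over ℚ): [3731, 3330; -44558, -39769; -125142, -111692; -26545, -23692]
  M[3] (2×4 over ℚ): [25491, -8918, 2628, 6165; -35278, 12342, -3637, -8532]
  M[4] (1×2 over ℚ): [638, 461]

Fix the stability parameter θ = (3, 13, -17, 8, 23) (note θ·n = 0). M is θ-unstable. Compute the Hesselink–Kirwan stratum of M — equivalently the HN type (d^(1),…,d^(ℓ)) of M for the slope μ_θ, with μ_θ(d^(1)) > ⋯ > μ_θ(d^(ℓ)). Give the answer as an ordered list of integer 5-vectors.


Interval decomposition of M: I[1,3], I[2,5], I[3,3], I[3,4].
HN type (ℓ=5): μ^(1)=23; μ^(2)=8; μ^(3)=-1/3; μ^(4)=-2; μ^(5)=-17

((0, 0, 0, 0, 1); (0, 0, 0, 2, 0); (1, 1, 1, 0, 0); (0, 1, 1, 0, 0); (0, 0, 2, 0, 0))


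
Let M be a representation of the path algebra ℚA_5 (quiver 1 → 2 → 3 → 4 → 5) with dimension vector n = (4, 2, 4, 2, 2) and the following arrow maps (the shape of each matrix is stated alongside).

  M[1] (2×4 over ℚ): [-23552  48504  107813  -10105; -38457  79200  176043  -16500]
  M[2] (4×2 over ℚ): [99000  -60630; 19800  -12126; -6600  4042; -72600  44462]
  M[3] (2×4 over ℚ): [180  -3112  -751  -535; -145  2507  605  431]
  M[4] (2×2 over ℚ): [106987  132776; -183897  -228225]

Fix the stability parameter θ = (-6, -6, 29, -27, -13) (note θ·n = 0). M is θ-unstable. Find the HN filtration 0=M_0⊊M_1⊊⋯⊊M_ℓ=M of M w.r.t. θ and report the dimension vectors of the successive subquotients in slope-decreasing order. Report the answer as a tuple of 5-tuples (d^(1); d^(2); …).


Barcode: M ≅ I[1,1]^2, I[1,2], I[1,3], I[3,3], I[3,5]^2. HN layers by μ_θ (3 steps, strictly decreasing):
  μ^(1)=29; μ^(2)=-11/3; μ^(3)=-6

((0, 0, 2, 0, 0); (0, 0, 2, 2, 2); (4, 2, 0, 0, 0))


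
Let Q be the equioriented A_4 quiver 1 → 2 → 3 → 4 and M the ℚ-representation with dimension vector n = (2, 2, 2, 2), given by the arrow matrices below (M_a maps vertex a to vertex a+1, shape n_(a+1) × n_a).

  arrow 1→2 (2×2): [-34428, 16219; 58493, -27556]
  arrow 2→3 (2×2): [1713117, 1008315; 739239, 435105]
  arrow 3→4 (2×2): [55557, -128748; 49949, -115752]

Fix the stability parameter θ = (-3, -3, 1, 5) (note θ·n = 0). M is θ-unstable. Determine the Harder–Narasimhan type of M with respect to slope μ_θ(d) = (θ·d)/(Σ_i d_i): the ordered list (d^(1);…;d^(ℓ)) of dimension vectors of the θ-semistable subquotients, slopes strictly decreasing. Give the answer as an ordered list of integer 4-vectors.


Interval decomposition of M: I[1,2], I[1,4], I[3,4].
HN type (ℓ=3): μ^(1)=5; μ^(2)=1; μ^(3)=-3

((0, 0, 0, 2); (0, 0, 2, 0); (2, 2, 0, 0))


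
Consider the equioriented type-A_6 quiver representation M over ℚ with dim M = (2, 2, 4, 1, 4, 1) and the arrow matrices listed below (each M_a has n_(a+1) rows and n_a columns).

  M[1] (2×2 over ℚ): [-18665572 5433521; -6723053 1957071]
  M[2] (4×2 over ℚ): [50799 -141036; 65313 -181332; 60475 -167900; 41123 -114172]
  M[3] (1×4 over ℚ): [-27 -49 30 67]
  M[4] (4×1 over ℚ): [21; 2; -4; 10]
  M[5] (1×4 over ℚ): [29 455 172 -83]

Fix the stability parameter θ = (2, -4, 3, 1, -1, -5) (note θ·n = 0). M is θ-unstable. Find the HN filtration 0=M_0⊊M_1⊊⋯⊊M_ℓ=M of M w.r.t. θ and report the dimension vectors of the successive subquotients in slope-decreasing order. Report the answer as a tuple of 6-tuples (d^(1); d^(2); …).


Interval decomposition of M: I[1,2], I[1,6], I[3,3]^3, I[5,5]^3.
HN type (ℓ=3): μ^(1)=3; μ^(2)=-1/2; μ^(3)=-1

((0, 0, 3, 0, 0, 0); (0, 0, 1, 1, 1, 1); (2, 2, 0, 0, 3, 0))


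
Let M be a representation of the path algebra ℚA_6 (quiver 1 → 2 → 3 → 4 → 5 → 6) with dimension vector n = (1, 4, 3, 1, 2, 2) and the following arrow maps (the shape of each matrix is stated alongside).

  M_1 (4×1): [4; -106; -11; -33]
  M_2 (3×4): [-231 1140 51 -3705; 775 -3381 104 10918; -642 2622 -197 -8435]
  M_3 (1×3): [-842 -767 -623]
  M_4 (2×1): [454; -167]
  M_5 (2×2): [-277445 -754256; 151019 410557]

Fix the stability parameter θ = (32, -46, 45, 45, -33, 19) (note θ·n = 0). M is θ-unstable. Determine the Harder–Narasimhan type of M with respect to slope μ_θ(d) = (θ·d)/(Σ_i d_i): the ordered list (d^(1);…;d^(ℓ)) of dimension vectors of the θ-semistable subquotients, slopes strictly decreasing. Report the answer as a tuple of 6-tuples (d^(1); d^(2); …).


Via rank(M_{q-1}∘⋯∘M_p): M ≅ I[1,6], I[2,2], I[2,3]^2, I[5,6].
μ_θ-semistable layers: μ^(1)=45; μ^(2)=19; μ^(3)=-7; μ^(4)=-33; μ^(5)=-46

((0, 0, 2, 0, 0, 0); (0, 0, 1, 1, 1, 2); (1, 1, 0, 0, 0, 0); (0, 0, 0, 0, 1, 0); (0, 3, 0, 0, 0, 0))


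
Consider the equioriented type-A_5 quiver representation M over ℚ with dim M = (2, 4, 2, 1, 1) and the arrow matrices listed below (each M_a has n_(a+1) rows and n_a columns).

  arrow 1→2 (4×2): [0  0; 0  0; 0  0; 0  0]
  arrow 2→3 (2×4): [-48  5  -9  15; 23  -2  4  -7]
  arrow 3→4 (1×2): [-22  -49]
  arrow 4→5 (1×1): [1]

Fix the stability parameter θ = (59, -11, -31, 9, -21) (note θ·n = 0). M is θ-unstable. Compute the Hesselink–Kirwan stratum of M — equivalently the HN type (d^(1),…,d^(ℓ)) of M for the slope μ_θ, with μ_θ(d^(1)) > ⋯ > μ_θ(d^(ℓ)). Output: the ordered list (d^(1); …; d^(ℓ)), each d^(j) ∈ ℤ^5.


Via rank(M_{q-1}∘⋯∘M_p): M ≅ I[1,1]^2, I[2,2]^2, I[2,3], I[2,5].
μ_θ-semistable layers: μ^(1)=59; μ^(2)=-6; μ^(3)=-11; μ^(4)=-21

((2, 0, 0, 0, 0); (0, 0, 0, 1, 1); (0, 2, 0, 0, 0); (0, 2, 2, 0, 0))


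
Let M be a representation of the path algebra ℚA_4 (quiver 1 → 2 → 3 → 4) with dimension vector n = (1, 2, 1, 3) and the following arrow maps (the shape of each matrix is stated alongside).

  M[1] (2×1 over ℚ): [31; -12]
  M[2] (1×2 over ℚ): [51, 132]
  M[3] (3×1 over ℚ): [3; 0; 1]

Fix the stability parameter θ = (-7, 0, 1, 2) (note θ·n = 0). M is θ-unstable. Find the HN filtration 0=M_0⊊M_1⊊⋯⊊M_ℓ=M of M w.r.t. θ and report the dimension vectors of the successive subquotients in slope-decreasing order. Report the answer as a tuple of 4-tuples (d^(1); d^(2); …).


Barcode: M ≅ I[1,4], I[2,2], I[4,4]^2. HN layers by μ_θ (4 steps, strictly decreasing):
  μ^(1)=2; μ^(2)=1; μ^(3)=0; μ^(4)=-7

((0, 0, 0, 3); (0, 0, 1, 0); (0, 2, 0, 0); (1, 0, 0, 0))


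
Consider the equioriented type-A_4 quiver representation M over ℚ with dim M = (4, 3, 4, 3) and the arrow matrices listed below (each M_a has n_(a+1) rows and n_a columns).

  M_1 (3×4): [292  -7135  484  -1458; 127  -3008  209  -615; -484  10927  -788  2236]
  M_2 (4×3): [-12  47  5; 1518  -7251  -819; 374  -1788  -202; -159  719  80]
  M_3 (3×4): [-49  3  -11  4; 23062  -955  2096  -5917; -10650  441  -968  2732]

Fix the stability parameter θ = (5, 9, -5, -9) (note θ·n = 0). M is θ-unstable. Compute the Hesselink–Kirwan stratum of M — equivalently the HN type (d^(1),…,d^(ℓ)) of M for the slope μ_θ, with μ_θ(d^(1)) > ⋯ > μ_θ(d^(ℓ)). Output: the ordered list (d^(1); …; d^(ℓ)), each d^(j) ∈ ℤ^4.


Via rank(M_{q-1}∘⋯∘M_p): M ≅ I[1,1], I[1,2], I[1,4]^2, I[3,3], I[3,4].
μ_θ-semistable layers: μ^(1)=9; μ^(2)=5; μ^(3)=0; μ^(4)=-5; μ^(5)=-7

((0, 1, 0, 0); (2, 0, 0, 0); (2, 2, 2, 2); (0, 0, 1, 0); (0, 0, 1, 1))


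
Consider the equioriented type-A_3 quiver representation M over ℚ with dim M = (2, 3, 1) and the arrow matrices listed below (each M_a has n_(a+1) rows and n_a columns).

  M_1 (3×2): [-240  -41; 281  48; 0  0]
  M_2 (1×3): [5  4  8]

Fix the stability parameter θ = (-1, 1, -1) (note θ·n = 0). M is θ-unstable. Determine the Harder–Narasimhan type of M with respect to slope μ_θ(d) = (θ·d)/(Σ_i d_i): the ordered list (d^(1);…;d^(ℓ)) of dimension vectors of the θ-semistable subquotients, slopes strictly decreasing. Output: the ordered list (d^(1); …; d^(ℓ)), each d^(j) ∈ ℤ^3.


Via rank(M_{q-1}∘⋯∘M_p): M ≅ I[1,2], I[1,3], I[2,2].
μ_θ-semistable layers: μ^(1)=1; μ^(2)=0; μ^(3)=-1

((0, 2, 0); (0, 1, 1); (2, 0, 0))
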